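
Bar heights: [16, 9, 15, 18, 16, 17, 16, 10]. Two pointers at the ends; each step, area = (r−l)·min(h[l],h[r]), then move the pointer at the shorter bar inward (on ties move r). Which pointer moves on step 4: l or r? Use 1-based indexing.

l

l=1 r=8: min(16,10)*7=70 best=70 *, r--
l=1 r=7: min(16,16)*6=96 best=96 *, r--
l=1 r=6: min(16,17)*5=80 best=96, l++
l=2 r=6: min(9,17)*4=36 best=96, l++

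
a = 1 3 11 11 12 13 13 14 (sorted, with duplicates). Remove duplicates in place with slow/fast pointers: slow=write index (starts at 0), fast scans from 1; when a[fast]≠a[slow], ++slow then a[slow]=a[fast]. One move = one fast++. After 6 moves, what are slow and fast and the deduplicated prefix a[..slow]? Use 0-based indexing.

slow=4, fast=7, prefix=[1, 3, 11, 12, 13]

slow=0 fast=1: a[fast]=3≠a[slow]=1 write a[1]=3, slow++,fast++
slow=1 fast=2: a[fast]=11≠a[slow]=3 write a[2]=11, slow++,fast++
slow=2 fast=3: a[fast]=11=a[slow] dup, fast++
slow=2 fast=4: a[fast]=12≠a[slow]=11 write a[3]=12, slow++,fast++
slow=3 fast=5: a[fast]=13≠a[slow]=12 write a[4]=13, slow++,fast++
slow=4 fast=6: a[fast]=13=a[slow] dup, fast++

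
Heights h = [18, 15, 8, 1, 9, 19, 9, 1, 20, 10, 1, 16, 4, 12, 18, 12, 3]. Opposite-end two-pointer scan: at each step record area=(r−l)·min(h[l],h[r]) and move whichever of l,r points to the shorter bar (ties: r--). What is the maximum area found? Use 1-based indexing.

max area = 252

[1,17] min(18,3)*16=48 best=48 * → r--
[1,16] min(18,12)*15=180 best=180 * → r--
[1,15] min(18,18)*14=252 best=252 * → r--
[1,14] min(18,12)*13=156 best=252 → r--
[1,13] min(18,4)*12=48 best=252 → r--
[1,12] min(18,16)*11=176 best=252 → r--
[1,11] min(18,1)*10=10 best=252 → r--
[1,10] min(18,10)*9=90 best=252 → r--
[1,9] min(18,20)*8=144 best=252 → l++
[2,9] min(15,20)*7=105 best=252 → l++
[3,9] min(8,20)*6=48 best=252 → l++
[4,9] min(1,20)*5=5 best=252 → l++
[5,9] min(9,20)*4=36 best=252 → l++
[6,9] min(19,20)*3=57 best=252 → l++
[7,9] min(9,20)*2=18 best=252 → l++
[8,9] min(1,20)*1=1 best=252 → l++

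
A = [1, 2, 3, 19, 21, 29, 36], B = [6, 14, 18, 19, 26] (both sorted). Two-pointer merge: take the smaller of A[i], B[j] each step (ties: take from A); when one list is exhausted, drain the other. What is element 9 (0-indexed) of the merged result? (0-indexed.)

merged[9] = 26

[i=0,j=0] A[i]=1<=B[j]=6 take 1 → i++
[i=1,j=0] A[i]=2<=B[j]=6 take 2 → i++
[i=2,j=0] A[i]=3<=B[j]=6 take 3 → i++
[i=3,j=0] A[i]=19>B[j]=6 take 6 → j++
[i=3,j=1] A[i]=19>B[j]=14 take 14 → j++
[i=3,j=2] A[i]=19>B[j]=18 take 18 → j++
[i=3,j=3] A[i]=19<=B[j]=19 take 19 → i++
[i=4,j=3] A[i]=21>B[j]=19 take 19 → j++
[i=4,j=4] A[i]=21<=B[j]=26 take 21 → i++
[i=5,j=4] A[i]=29>B[j]=26 take 26 → j++
[i=5,j=5] B done, take A[i]=29 → i++
[i=6,j=5] B done, take A[i]=36 → i++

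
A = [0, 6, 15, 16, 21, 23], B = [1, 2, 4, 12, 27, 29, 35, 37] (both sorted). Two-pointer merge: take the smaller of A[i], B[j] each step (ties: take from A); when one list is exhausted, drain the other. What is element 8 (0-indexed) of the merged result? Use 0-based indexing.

merged[8] = 21

[i=0,j=0] A[i]=0<=B[j]=1 take 0 → i++
[i=1,j=0] A[i]=6>B[j]=1 take 1 → j++
[i=1,j=1] A[i]=6>B[j]=2 take 2 → j++
[i=1,j=2] A[i]=6>B[j]=4 take 4 → j++
[i=1,j=3] A[i]=6<=B[j]=12 take 6 → i++
[i=2,j=3] A[i]=15>B[j]=12 take 12 → j++
[i=2,j=4] A[i]=15<=B[j]=27 take 15 → i++
[i=3,j=4] A[i]=16<=B[j]=27 take 16 → i++
[i=4,j=4] A[i]=21<=B[j]=27 take 21 → i++
[i=5,j=4] A[i]=23<=B[j]=27 take 23 → i++
[i=6,j=4] A done, take B[j]=27 → j++
[i=6,j=5] A done, take B[j]=29 → j++
[i=6,j=6] A done, take B[j]=35 → j++
[i=6,j=7] A done, take B[j]=37 → j++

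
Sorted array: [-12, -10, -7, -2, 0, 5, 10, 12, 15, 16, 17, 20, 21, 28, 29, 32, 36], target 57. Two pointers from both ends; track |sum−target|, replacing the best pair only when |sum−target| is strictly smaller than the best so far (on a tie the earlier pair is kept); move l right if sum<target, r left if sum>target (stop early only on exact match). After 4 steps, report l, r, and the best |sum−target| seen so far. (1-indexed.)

l=5, r=17, best |Δ|=23

[1,17] -12+36=24 d=33 * → l++
[2,17] -10+36=26 d=31 * → l++
[3,17] -7+36=29 d=28 * → l++
[4,17] -2+36=34 d=23 * → l++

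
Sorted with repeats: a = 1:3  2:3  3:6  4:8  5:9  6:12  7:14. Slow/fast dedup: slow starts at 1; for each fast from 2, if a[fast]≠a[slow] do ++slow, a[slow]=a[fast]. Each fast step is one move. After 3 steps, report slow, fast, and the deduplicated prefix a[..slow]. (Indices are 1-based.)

slow=3, fast=5, prefix=[3, 6, 8]

slow=1 fast=2: a[fast]=3=a[slow] dup, fast++
slow=1 fast=3: a[fast]=6≠a[slow]=3 write a[2]=6, slow++,fast++
slow=2 fast=4: a[fast]=8≠a[slow]=6 write a[3]=8, slow++,fast++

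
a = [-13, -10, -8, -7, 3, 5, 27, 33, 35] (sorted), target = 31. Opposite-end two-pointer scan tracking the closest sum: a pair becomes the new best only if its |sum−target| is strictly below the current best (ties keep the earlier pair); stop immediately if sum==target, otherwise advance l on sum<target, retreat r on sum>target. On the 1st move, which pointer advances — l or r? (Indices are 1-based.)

l

l=1 r=9: -13+35=22 d=9 *, l++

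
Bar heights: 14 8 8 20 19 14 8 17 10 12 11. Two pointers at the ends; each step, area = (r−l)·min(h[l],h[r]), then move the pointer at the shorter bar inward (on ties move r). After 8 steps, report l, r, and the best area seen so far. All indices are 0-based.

l=3, r=5, best area=110

l=0 r=10: min(14,11)*10=110 best=110 *, r--
l=0 r=9: min(14,12)*9=108 best=110, r--
l=0 r=8: min(14,10)*8=80 best=110, r--
l=0 r=7: min(14,17)*7=98 best=110, l++
l=1 r=7: min(8,17)*6=48 best=110, l++
l=2 r=7: min(8,17)*5=40 best=110, l++
l=3 r=7: min(20,17)*4=68 best=110, r--
l=3 r=6: min(20,8)*3=24 best=110, r--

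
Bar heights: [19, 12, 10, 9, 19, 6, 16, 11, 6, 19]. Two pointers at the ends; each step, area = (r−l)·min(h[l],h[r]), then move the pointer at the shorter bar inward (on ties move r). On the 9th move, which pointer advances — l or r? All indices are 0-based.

r

l=0 r=9: min(19,19)*9=171 best=171 *, r--
l=0 r=8: min(19,6)*8=48 best=171, r--
l=0 r=7: min(19,11)*7=77 best=171, r--
l=0 r=6: min(19,16)*6=96 best=171, r--
l=0 r=5: min(19,6)*5=30 best=171, r--
l=0 r=4: min(19,19)*4=76 best=171, r--
l=0 r=3: min(19,9)*3=27 best=171, r--
l=0 r=2: min(19,10)*2=20 best=171, r--
l=0 r=1: min(19,12)*1=12 best=171, r--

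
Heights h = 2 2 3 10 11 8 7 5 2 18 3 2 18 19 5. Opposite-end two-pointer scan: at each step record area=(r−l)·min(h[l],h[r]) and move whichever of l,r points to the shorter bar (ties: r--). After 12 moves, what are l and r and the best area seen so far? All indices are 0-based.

l=11, r=13, best area=100

[0,14] min(2,5)*14=28 best=28 * → l++
[1,14] min(2,5)*13=26 best=28 → l++
[2,14] min(3,5)*12=36 best=36 * → l++
[3,14] min(10,5)*11=55 best=55 * → r--
[3,13] min(10,19)*10=100 best=100 * → l++
[4,13] min(11,19)*9=99 best=100 → l++
[5,13] min(8,19)*8=64 best=100 → l++
[6,13] min(7,19)*7=49 best=100 → l++
[7,13] min(5,19)*6=30 best=100 → l++
[8,13] min(2,19)*5=10 best=100 → l++
[9,13] min(18,19)*4=72 best=100 → l++
[10,13] min(3,19)*3=9 best=100 → l++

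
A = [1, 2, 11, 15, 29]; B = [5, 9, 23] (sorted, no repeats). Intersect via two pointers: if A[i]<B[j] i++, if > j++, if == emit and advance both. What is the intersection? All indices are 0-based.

intersection = []

[i=0,j=0] 1<5 → i++
[i=1,j=0] 2<5 → i++
[i=2,j=0] 11>5 → j++
[i=2,j=1] 11>9 → j++
[i=2,j=2] 11<23 → i++
[i=3,j=2] 15<23 → i++
[i=4,j=2] 29>23 → j++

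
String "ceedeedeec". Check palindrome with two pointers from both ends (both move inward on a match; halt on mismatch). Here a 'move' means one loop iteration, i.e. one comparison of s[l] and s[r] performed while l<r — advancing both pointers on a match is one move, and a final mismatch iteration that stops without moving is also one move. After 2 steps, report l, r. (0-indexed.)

l=0 r=9: 'c'=='c', l++,r--
l=1 r=8: 'e'=='e', l++,r--

l=2, r=7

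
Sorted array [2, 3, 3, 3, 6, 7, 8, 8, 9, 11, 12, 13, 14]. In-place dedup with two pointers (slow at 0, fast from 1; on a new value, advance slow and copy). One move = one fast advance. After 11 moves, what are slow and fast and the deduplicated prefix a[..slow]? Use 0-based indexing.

(s=0,f=1) a[fast]=3≠a[slow]=2 write a[1]=3 → slow++,fast++
(s=1,f=2) a[fast]=3=a[slow] dup → fast++
(s=1,f=3) a[fast]=3=a[slow] dup → fast++
(s=1,f=4) a[fast]=6≠a[slow]=3 write a[2]=6 → slow++,fast++
(s=2,f=5) a[fast]=7≠a[slow]=6 write a[3]=7 → slow++,fast++
(s=3,f=6) a[fast]=8≠a[slow]=7 write a[4]=8 → slow++,fast++
(s=4,f=7) a[fast]=8=a[slow] dup → fast++
(s=4,f=8) a[fast]=9≠a[slow]=8 write a[5]=9 → slow++,fast++
(s=5,f=9) a[fast]=11≠a[slow]=9 write a[6]=11 → slow++,fast++
(s=6,f=10) a[fast]=12≠a[slow]=11 write a[7]=12 → slow++,fast++
(s=7,f=11) a[fast]=13≠a[slow]=12 write a[8]=13 → slow++,fast++

slow=8, fast=12, prefix=[2, 3, 6, 7, 8, 9, 11, 12, 13]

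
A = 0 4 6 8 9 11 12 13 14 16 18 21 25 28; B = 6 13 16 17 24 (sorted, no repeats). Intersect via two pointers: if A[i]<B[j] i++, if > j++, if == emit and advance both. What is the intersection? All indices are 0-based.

intersection = [6, 13, 16]

[i=0,j=0] 0<6 → i++
[i=1,j=0] 4<6 → i++
[i=2,j=0] 6==6 emit → i++,j++
[i=3,j=1] 8<13 → i++
[i=4,j=1] 9<13 → i++
[i=5,j=1] 11<13 → i++
[i=6,j=1] 12<13 → i++
[i=7,j=1] 13==13 emit → i++,j++
[i=8,j=2] 14<16 → i++
[i=9,j=2] 16==16 emit → i++,j++
[i=10,j=3] 18>17 → j++
[i=10,j=4] 18<24 → i++
[i=11,j=4] 21<24 → i++
[i=12,j=4] 25>24 → j++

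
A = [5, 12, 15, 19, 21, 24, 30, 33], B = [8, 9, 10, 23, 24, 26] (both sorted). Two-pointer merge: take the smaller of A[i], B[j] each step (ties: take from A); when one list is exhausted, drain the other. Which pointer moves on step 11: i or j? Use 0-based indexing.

j

i=0 j=0: A[i]=5<=B[j]=8 take 5, i++
i=1 j=0: A[i]=12>B[j]=8 take 8, j++
i=1 j=1: A[i]=12>B[j]=9 take 9, j++
i=1 j=2: A[i]=12>B[j]=10 take 10, j++
i=1 j=3: A[i]=12<=B[j]=23 take 12, i++
i=2 j=3: A[i]=15<=B[j]=23 take 15, i++
i=3 j=3: A[i]=19<=B[j]=23 take 19, i++
i=4 j=3: A[i]=21<=B[j]=23 take 21, i++
i=5 j=3: A[i]=24>B[j]=23 take 23, j++
i=5 j=4: A[i]=24<=B[j]=24 take 24, i++
i=6 j=4: A[i]=30>B[j]=24 take 24, j++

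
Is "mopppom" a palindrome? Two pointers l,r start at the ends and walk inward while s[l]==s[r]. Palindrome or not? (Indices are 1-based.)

palindrome

[1,7] 'm'=='m' → l++,r--
[2,6] 'o'=='o' → l++,r--
[3,5] 'p'=='p' → l++,r--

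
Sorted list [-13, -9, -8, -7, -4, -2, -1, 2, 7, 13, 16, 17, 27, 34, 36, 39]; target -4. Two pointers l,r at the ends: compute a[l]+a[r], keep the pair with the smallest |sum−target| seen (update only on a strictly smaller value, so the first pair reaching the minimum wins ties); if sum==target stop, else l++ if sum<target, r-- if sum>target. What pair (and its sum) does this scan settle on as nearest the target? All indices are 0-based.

l=0 r=15: -13+39=26 d=30 *, r--
l=0 r=14: -13+36=23 d=27 *, r--
l=0 r=13: -13+34=21 d=25 *, r--
l=0 r=12: -13+27=14 d=18 *, r--
l=0 r=11: -13+17=4 d=8 *, r--
l=0 r=10: -13+16=3 d=7 *, r--
l=0 r=9: -13+13=0 d=4 *, r--
l=0 r=8: -13+7=-6 d=2 *, l++
l=1 r=8: -9+7=-2 d=2, r--
l=1 r=7: -9+2=-7 d=3, l++
l=2 r=7: -8+2=-6 d=2, l++
l=3 r=7: -7+2=-5 d=1 *, l++
l=4 r=7: -4+2=-2 d=2, r--
l=4 r=6: -4+-1=-5 d=1, l++
l=5 r=6: -2+-1=-3 d=1, r--

pair (-7, 2) with sum -5 (|Δ|=1)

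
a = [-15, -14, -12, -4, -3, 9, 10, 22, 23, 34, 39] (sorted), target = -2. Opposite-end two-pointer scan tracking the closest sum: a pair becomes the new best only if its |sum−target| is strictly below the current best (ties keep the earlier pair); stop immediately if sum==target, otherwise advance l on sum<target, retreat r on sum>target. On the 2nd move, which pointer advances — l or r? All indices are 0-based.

r

[0,10] -15+39=24 d=26 * → r--
[0,9] -15+34=19 d=21 * → r--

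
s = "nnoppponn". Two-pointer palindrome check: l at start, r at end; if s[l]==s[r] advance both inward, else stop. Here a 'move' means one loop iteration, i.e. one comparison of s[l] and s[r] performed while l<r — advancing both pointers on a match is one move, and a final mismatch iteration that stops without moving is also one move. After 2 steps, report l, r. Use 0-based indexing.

l=0 r=8: 'n'=='n', l++,r--
l=1 r=7: 'n'=='n', l++,r--

l=2, r=6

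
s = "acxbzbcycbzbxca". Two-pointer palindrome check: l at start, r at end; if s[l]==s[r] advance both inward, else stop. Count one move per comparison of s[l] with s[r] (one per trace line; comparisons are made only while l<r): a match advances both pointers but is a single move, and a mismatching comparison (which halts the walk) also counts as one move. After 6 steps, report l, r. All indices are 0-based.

l=0 r=14: 'a'=='a', l++,r--
l=1 r=13: 'c'=='c', l++,r--
l=2 r=12: 'x'=='x', l++,r--
l=3 r=11: 'b'=='b', l++,r--
l=4 r=10: 'z'=='z', l++,r--
l=5 r=9: 'b'=='b', l++,r--

l=6, r=8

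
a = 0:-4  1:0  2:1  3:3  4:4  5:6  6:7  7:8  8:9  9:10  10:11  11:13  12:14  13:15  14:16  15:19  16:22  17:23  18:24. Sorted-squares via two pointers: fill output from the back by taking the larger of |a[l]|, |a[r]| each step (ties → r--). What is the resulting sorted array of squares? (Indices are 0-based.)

[0, 1, 9, 16, 16, 36, 49, 64, 81, 100, 121, 169, 196, 225, 256, 361, 484, 529, 576]

l=0 r=18: |-4|<=|24| out[18]=576, r--
l=0 r=17: |-4|<=|23| out[17]=529, r--
l=0 r=16: |-4|<=|22| out[16]=484, r--
l=0 r=15: |-4|<=|19| out[15]=361, r--
l=0 r=14: |-4|<=|16| out[14]=256, r--
l=0 r=13: |-4|<=|15| out[13]=225, r--
l=0 r=12: |-4|<=|14| out[12]=196, r--
l=0 r=11: |-4|<=|13| out[11]=169, r--
l=0 r=10: |-4|<=|11| out[10]=121, r--
l=0 r=9: |-4|<=|10| out[9]=100, r--
l=0 r=8: |-4|<=|9| out[8]=81, r--
l=0 r=7: |-4|<=|8| out[7]=64, r--
l=0 r=6: |-4|<=|7| out[6]=49, r--
l=0 r=5: |-4|<=|6| out[5]=36, r--
l=0 r=4: |-4|<=|4| out[4]=16, r--
l=0 r=3: |-4|>|3| out[3]=16, l++
l=1 r=3: |0|<=|3| out[2]=9, r--
l=1 r=2: |0|<=|1| out[1]=1, r--
l=1 r=1: |0|<=|0| out[0]=0, r--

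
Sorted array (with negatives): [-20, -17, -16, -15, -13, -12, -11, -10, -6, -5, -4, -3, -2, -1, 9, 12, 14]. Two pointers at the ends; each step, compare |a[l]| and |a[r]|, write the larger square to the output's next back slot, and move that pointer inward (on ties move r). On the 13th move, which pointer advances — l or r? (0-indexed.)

l

[0,16] |-20|>|14| out[16]=400 → l++
[1,16] |-17|>|14| out[15]=289 → l++
[2,16] |-16|>|14| out[14]=256 → l++
[3,16] |-15|>|14| out[13]=225 → l++
[4,16] |-13|<=|14| out[12]=196 → r--
[4,15] |-13|>|12| out[11]=169 → l++
[5,15] |-12|<=|12| out[10]=144 → r--
[5,14] |-12|>|9| out[9]=144 → l++
[6,14] |-11|>|9| out[8]=121 → l++
[7,14] |-10|>|9| out[7]=100 → l++
[8,14] |-6|<=|9| out[6]=81 → r--
[8,13] |-6|>|-1| out[5]=36 → l++
[9,13] |-5|>|-1| out[4]=25 → l++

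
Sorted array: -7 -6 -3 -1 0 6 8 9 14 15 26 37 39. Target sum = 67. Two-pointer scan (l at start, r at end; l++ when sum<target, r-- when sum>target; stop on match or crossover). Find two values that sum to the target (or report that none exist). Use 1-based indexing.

no pair

[1,13] -7+39=32 <67 → l++
[2,13] -6+39=33 <67 → l++
[3,13] -3+39=36 <67 → l++
[4,13] -1+39=38 <67 → l++
[5,13] 0+39=39 <67 → l++
[6,13] 6+39=45 <67 → l++
[7,13] 8+39=47 <67 → l++
[8,13] 9+39=48 <67 → l++
[9,13] 14+39=53 <67 → l++
[10,13] 15+39=54 <67 → l++
[11,13] 26+39=65 <67 → l++
[12,13] 37+39=76 >67 → r--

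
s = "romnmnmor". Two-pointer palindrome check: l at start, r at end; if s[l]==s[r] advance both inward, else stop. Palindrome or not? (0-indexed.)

palindrome

[0,8] 'r'=='r' → l++,r--
[1,7] 'o'=='o' → l++,r--
[2,6] 'm'=='m' → l++,r--
[3,5] 'n'=='n' → l++,r--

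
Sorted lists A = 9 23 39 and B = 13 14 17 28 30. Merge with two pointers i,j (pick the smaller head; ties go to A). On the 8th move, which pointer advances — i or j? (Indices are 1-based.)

i=1 j=1: A[i]=9<=B[j]=13 take 9, i++
i=2 j=1: A[i]=23>B[j]=13 take 13, j++
i=2 j=2: A[i]=23>B[j]=14 take 14, j++
i=2 j=3: A[i]=23>B[j]=17 take 17, j++
i=2 j=4: A[i]=23<=B[j]=28 take 23, i++
i=3 j=4: A[i]=39>B[j]=28 take 28, j++
i=3 j=5: A[i]=39>B[j]=30 take 30, j++
i=3 j=6: B done, take A[i]=39, i++

i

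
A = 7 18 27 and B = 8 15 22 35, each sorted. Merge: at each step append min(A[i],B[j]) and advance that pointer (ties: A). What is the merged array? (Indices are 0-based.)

[7, 8, 15, 18, 22, 27, 35]

[i=0,j=0] A[i]=7<=B[j]=8 take 7 → i++
[i=1,j=0] A[i]=18>B[j]=8 take 8 → j++
[i=1,j=1] A[i]=18>B[j]=15 take 15 → j++
[i=1,j=2] A[i]=18<=B[j]=22 take 18 → i++
[i=2,j=2] A[i]=27>B[j]=22 take 22 → j++
[i=2,j=3] A[i]=27<=B[j]=35 take 27 → i++
[i=3,j=3] A done, take B[j]=35 → j++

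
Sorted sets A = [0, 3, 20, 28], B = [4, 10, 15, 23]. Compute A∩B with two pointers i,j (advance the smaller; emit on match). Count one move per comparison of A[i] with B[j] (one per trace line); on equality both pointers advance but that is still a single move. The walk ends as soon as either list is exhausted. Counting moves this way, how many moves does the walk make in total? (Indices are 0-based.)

7 moves

i=0 j=0: 0<4, i++
i=1 j=0: 3<4, i++
i=2 j=0: 20>4, j++
i=2 j=1: 20>10, j++
i=2 j=2: 20>15, j++
i=2 j=3: 20<23, i++
i=3 j=3: 28>23, j++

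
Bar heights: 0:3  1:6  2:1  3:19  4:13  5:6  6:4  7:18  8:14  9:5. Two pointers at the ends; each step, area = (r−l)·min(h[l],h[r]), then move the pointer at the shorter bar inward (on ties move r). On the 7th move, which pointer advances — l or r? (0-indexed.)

r

[0,9] min(3,5)*9=27 best=27 * → l++
[1,9] min(6,5)*8=40 best=40 * → r--
[1,8] min(6,14)*7=42 best=42 * → l++
[2,8] min(1,14)*6=6 best=42 → l++
[3,8] min(19,14)*5=70 best=70 * → r--
[3,7] min(19,18)*4=72 best=72 * → r--
[3,6] min(19,4)*3=12 best=72 → r--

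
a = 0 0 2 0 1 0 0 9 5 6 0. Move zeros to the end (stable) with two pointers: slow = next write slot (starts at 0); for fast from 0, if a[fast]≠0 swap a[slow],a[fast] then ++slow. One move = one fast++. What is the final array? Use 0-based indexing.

[2, 1, 9, 5, 6, 0, 0, 0, 0, 0, 0]

slow=0 fast=0: a[fast]=0, fast++
slow=0 fast=1: a[fast]=0, fast++
slow=0 fast=2: a[fast]=2≠0 swap→a[0]=2, slow++,fast++
slow=1 fast=3: a[fast]=0, fast++
slow=1 fast=4: a[fast]=1≠0 swap→a[1]=1, slow++,fast++
slow=2 fast=5: a[fast]=0, fast++
slow=2 fast=6: a[fast]=0, fast++
slow=2 fast=7: a[fast]=9≠0 swap→a[2]=9, slow++,fast++
slow=3 fast=8: a[fast]=5≠0 swap→a[3]=5, slow++,fast++
slow=4 fast=9: a[fast]=6≠0 swap→a[4]=6, slow++,fast++
slow=5 fast=10: a[fast]=0, fast++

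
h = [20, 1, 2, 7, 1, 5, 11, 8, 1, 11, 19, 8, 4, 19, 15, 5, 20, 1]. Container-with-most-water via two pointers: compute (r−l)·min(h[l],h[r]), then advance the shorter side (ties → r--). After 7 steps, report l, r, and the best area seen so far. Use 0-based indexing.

[0,17] min(20,1)*17=17 best=17 * → r--
[0,16] min(20,20)*16=320 best=320 * → r--
[0,15] min(20,5)*15=75 best=320 → r--
[0,14] min(20,15)*14=210 best=320 → r--
[0,13] min(20,19)*13=247 best=320 → r--
[0,12] min(20,4)*12=48 best=320 → r--
[0,11] min(20,8)*11=88 best=320 → r--

l=0, r=10, best area=320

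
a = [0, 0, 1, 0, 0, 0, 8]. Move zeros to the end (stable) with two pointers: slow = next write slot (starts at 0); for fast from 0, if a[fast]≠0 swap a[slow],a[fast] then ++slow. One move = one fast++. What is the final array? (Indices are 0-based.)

[1, 8, 0, 0, 0, 0, 0]

slow=0 fast=0: a[fast]=0, fast++
slow=0 fast=1: a[fast]=0, fast++
slow=0 fast=2: a[fast]=1≠0 swap→a[0]=1, slow++,fast++
slow=1 fast=3: a[fast]=0, fast++
slow=1 fast=4: a[fast]=0, fast++
slow=1 fast=5: a[fast]=0, fast++
slow=1 fast=6: a[fast]=8≠0 swap→a[1]=8, slow++,fast++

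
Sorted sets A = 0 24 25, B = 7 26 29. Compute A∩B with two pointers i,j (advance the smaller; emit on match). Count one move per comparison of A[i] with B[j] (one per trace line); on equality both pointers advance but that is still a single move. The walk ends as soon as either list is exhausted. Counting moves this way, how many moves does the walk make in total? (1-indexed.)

4 moves

[i=1,j=1] 0<7 → i++
[i=2,j=1] 24>7 → j++
[i=2,j=2] 24<26 → i++
[i=3,j=2] 25<26 → i++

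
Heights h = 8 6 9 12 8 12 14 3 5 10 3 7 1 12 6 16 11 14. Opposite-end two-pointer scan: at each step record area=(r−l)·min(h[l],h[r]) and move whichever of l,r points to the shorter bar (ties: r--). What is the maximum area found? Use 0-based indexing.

l=0 r=17: min(8,14)*17=136 best=136 *, l++
l=1 r=17: min(6,14)*16=96 best=136, l++
l=2 r=17: min(9,14)*15=135 best=136, l++
l=3 r=17: min(12,14)*14=168 best=168 *, l++
l=4 r=17: min(8,14)*13=104 best=168, l++
l=5 r=17: min(12,14)*12=144 best=168, l++
l=6 r=17: min(14,14)*11=154 best=168, r--
l=6 r=16: min(14,11)*10=110 best=168, r--
l=6 r=15: min(14,16)*9=126 best=168, l++
l=7 r=15: min(3,16)*8=24 best=168, l++
l=8 r=15: min(5,16)*7=35 best=168, l++
l=9 r=15: min(10,16)*6=60 best=168, l++
l=10 r=15: min(3,16)*5=15 best=168, l++
l=11 r=15: min(7,16)*4=28 best=168, l++
l=12 r=15: min(1,16)*3=3 best=168, l++
l=13 r=15: min(12,16)*2=24 best=168, l++
l=14 r=15: min(6,16)*1=6 best=168, l++

max area = 168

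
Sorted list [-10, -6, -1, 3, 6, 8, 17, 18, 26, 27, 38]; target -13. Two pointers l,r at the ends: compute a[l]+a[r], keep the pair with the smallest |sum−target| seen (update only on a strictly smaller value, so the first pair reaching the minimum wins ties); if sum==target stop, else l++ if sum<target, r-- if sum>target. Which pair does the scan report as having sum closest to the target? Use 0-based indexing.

l=0 r=10: -10+38=28 d=41 *, r--
l=0 r=9: -10+27=17 d=30 *, r--
l=0 r=8: -10+26=16 d=29 *, r--
l=0 r=7: -10+18=8 d=21 *, r--
l=0 r=6: -10+17=7 d=20 *, r--
l=0 r=5: -10+8=-2 d=11 *, r--
l=0 r=4: -10+6=-4 d=9 *, r--
l=0 r=3: -10+3=-7 d=6 *, r--
l=0 r=2: -10+-1=-11 d=2 *, r--
l=0 r=1: -10+-6=-16 d=3, l++

pair (-10, -1) with sum -11 (|Δ|=2)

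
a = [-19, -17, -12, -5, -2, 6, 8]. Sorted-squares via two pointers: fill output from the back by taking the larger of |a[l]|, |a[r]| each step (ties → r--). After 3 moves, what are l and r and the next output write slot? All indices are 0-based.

[0,6] |-19|>|8| out[6]=361 → l++
[1,6] |-17|>|8| out[5]=289 → l++
[2,6] |-12|>|8| out[4]=144 → l++

l=3, r=6, next write slot=3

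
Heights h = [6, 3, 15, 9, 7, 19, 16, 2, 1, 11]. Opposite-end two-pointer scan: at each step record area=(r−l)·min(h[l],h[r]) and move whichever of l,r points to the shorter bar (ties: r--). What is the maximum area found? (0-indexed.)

max area = 77

l=0 r=9: min(6,11)*9=54 best=54 *, l++
l=1 r=9: min(3,11)*8=24 best=54, l++
l=2 r=9: min(15,11)*7=77 best=77 *, r--
l=2 r=8: min(15,1)*6=6 best=77, r--
l=2 r=7: min(15,2)*5=10 best=77, r--
l=2 r=6: min(15,16)*4=60 best=77, l++
l=3 r=6: min(9,16)*3=27 best=77, l++
l=4 r=6: min(7,16)*2=14 best=77, l++
l=5 r=6: min(19,16)*1=16 best=77, r--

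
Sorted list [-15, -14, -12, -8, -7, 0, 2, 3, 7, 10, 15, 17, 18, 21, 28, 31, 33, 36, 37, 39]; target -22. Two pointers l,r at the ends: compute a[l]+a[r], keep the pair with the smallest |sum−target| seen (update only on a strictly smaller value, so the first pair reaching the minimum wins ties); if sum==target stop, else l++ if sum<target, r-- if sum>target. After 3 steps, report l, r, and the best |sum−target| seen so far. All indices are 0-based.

[0,19] -15+39=24 d=46 * → r--
[0,18] -15+37=22 d=44 * → r--
[0,17] -15+36=21 d=43 * → r--

l=0, r=16, best |Δ|=43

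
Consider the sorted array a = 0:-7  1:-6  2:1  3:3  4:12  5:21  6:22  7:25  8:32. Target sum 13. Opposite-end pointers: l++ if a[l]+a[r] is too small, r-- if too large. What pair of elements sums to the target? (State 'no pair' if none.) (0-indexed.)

l=0 r=8: -7+32=25 >13, r--
l=0 r=7: -7+25=18 >13, r--
l=0 r=6: -7+22=15 >13, r--
l=0 r=5: -7+21=14 >13, r--
l=0 r=4: -7+12=5 <13, l++
l=1 r=4: -6+12=6 <13, l++
l=2 r=4: 1+12=13, found

(1, 12)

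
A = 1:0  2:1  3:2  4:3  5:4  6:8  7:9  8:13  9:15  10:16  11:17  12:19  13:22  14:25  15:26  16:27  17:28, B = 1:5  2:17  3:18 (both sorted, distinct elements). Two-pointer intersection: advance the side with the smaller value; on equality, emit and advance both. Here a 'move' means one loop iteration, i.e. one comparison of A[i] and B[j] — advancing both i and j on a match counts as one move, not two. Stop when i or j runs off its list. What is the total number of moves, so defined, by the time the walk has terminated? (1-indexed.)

13 moves

i=1 j=1: 0<5, i++
i=2 j=1: 1<5, i++
i=3 j=1: 2<5, i++
i=4 j=1: 3<5, i++
i=5 j=1: 4<5, i++
i=6 j=1: 8>5, j++
i=6 j=2: 8<17, i++
i=7 j=2: 9<17, i++
i=8 j=2: 13<17, i++
i=9 j=2: 15<17, i++
i=10 j=2: 16<17, i++
i=11 j=2: 17==17 emit, i++,j++
i=12 j=3: 19>18, j++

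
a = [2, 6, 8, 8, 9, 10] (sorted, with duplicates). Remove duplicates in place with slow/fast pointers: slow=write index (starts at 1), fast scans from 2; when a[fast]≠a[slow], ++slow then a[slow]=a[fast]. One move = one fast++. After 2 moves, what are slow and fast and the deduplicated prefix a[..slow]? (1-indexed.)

slow=3, fast=4, prefix=[2, 6, 8]

slow=1 fast=2: a[fast]=6≠a[slow]=2 write a[2]=6, slow++,fast++
slow=2 fast=3: a[fast]=8≠a[slow]=6 write a[3]=8, slow++,fast++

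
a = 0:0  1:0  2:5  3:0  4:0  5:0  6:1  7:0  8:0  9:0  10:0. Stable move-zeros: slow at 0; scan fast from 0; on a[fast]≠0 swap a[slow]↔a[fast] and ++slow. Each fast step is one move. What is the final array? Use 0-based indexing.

(s=0,f=0) a[fast]=0 → fast++
(s=0,f=1) a[fast]=0 → fast++
(s=0,f=2) a[fast]=5≠0 swap→a[0]=5 → slow++,fast++
(s=1,f=3) a[fast]=0 → fast++
(s=1,f=4) a[fast]=0 → fast++
(s=1,f=5) a[fast]=0 → fast++
(s=1,f=6) a[fast]=1≠0 swap→a[1]=1 → slow++,fast++
(s=2,f=7) a[fast]=0 → fast++
(s=2,f=8) a[fast]=0 → fast++
(s=2,f=9) a[fast]=0 → fast++
(s=2,f=10) a[fast]=0 → fast++

[5, 1, 0, 0, 0, 0, 0, 0, 0, 0, 0]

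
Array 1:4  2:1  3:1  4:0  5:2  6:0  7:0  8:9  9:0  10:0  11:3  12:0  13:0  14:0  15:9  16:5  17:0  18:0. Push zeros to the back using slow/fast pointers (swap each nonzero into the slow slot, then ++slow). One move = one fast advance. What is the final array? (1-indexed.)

slow=1 fast=1: a[fast]=4≠0 swap→a[1]=4, slow++,fast++
slow=2 fast=2: a[fast]=1≠0 swap→a[2]=1, slow++,fast++
slow=3 fast=3: a[fast]=1≠0 swap→a[3]=1, slow++,fast++
slow=4 fast=4: a[fast]=0, fast++
slow=4 fast=5: a[fast]=2≠0 swap→a[4]=2, slow++,fast++
slow=5 fast=6: a[fast]=0, fast++
slow=5 fast=7: a[fast]=0, fast++
slow=5 fast=8: a[fast]=9≠0 swap→a[5]=9, slow++,fast++
slow=6 fast=9: a[fast]=0, fast++
slow=6 fast=10: a[fast]=0, fast++
slow=6 fast=11: a[fast]=3≠0 swap→a[6]=3, slow++,fast++
slow=7 fast=12: a[fast]=0, fast++
slow=7 fast=13: a[fast]=0, fast++
slow=7 fast=14: a[fast]=0, fast++
slow=7 fast=15: a[fast]=9≠0 swap→a[7]=9, slow++,fast++
slow=8 fast=16: a[fast]=5≠0 swap→a[8]=5, slow++,fast++
slow=9 fast=17: a[fast]=0, fast++
slow=9 fast=18: a[fast]=0, fast++

[4, 1, 1, 2, 9, 3, 9, 5, 0, 0, 0, 0, 0, 0, 0, 0, 0, 0]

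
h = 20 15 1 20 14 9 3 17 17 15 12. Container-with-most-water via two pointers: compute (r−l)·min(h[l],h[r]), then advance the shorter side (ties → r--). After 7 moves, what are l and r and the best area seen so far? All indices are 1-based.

[1,11] min(20,12)*10=120 best=120 * → r--
[1,10] min(20,15)*9=135 best=135 * → r--
[1,9] min(20,17)*8=136 best=136 * → r--
[1,8] min(20,17)*7=119 best=136 → r--
[1,7] min(20,3)*6=18 best=136 → r--
[1,6] min(20,9)*5=45 best=136 → r--
[1,5] min(20,14)*4=56 best=136 → r--

l=1, r=4, best area=136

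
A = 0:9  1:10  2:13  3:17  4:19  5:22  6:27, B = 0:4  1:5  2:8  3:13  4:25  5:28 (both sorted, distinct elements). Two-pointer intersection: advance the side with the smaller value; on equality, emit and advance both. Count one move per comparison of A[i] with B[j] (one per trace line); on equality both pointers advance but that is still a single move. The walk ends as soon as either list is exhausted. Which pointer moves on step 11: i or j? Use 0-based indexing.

i

[i=0,j=0] 9>4 → j++
[i=0,j=1] 9>5 → j++
[i=0,j=2] 9>8 → j++
[i=0,j=3] 9<13 → i++
[i=1,j=3] 10<13 → i++
[i=2,j=3] 13==13 emit → i++,j++
[i=3,j=4] 17<25 → i++
[i=4,j=4] 19<25 → i++
[i=5,j=4] 22<25 → i++
[i=6,j=4] 27>25 → j++
[i=6,j=5] 27<28 → i++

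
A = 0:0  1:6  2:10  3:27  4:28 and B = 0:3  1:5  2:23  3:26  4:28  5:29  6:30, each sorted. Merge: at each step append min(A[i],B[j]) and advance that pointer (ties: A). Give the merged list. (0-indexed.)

[0, 3, 5, 6, 10, 23, 26, 27, 28, 28, 29, 30]

[i=0,j=0] A[i]=0<=B[j]=3 take 0 → i++
[i=1,j=0] A[i]=6>B[j]=3 take 3 → j++
[i=1,j=1] A[i]=6>B[j]=5 take 5 → j++
[i=1,j=2] A[i]=6<=B[j]=23 take 6 → i++
[i=2,j=2] A[i]=10<=B[j]=23 take 10 → i++
[i=3,j=2] A[i]=27>B[j]=23 take 23 → j++
[i=3,j=3] A[i]=27>B[j]=26 take 26 → j++
[i=3,j=4] A[i]=27<=B[j]=28 take 27 → i++
[i=4,j=4] A[i]=28<=B[j]=28 take 28 → i++
[i=5,j=4] A done, take B[j]=28 → j++
[i=5,j=5] A done, take B[j]=29 → j++
[i=5,j=6] A done, take B[j]=30 → j++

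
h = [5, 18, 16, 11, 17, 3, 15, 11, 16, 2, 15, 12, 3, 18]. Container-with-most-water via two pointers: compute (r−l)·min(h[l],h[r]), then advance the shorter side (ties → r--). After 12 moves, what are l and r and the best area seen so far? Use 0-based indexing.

l=1, r=2, best area=216

[0,13] min(5,18)*13=65 best=65 * → l++
[1,13] min(18,18)*12=216 best=216 * → r--
[1,12] min(18,3)*11=33 best=216 → r--
[1,11] min(18,12)*10=120 best=216 → r--
[1,10] min(18,15)*9=135 best=216 → r--
[1,9] min(18,2)*8=16 best=216 → r--
[1,8] min(18,16)*7=112 best=216 → r--
[1,7] min(18,11)*6=66 best=216 → r--
[1,6] min(18,15)*5=75 best=216 → r--
[1,5] min(18,3)*4=12 best=216 → r--
[1,4] min(18,17)*3=51 best=216 → r--
[1,3] min(18,11)*2=22 best=216 → r--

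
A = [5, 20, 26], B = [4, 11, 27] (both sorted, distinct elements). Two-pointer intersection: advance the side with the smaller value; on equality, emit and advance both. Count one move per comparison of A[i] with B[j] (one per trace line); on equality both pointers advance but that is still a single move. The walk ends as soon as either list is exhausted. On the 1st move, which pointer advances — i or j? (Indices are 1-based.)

i=1 j=1: 5>4, j++

j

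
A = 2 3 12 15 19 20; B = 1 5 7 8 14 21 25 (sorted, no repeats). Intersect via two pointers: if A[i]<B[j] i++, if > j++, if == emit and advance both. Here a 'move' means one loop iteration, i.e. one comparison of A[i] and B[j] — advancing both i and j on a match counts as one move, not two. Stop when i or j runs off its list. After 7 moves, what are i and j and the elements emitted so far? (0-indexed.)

i=3, j=4, emitted=[]

[i=0,j=0] 2>1 → j++
[i=0,j=1] 2<5 → i++
[i=1,j=1] 3<5 → i++
[i=2,j=1] 12>5 → j++
[i=2,j=2] 12>7 → j++
[i=2,j=3] 12>8 → j++
[i=2,j=4] 12<14 → i++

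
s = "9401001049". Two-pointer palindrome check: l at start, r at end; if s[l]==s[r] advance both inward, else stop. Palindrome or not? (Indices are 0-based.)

[0,9] '9'=='9' → l++,r--
[1,8] '4'=='4' → l++,r--
[2,7] '0'=='0' → l++,r--
[3,6] '1'=='1' → l++,r--
[4,5] '0'=='0' → l++,r--

palindrome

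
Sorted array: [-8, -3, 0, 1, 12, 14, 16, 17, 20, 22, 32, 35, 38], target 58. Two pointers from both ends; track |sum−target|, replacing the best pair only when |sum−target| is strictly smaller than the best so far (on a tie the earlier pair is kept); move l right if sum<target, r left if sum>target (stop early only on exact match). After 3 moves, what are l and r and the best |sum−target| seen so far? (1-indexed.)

l=4, r=13, best |Δ|=20

l=1 r=13: -8+38=30 d=28 *, l++
l=2 r=13: -3+38=35 d=23 *, l++
l=3 r=13: 0+38=38 d=20 *, l++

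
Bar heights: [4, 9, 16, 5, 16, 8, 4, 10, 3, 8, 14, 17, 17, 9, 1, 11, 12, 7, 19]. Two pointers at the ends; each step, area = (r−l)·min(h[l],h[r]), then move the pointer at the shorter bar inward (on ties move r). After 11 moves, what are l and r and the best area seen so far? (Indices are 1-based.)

[1,19] min(4,19)*18=72 best=72 * → l++
[2,19] min(9,19)*17=153 best=153 * → l++
[3,19] min(16,19)*16=256 best=256 * → l++
[4,19] min(5,19)*15=75 best=256 → l++
[5,19] min(16,19)*14=224 best=256 → l++
[6,19] min(8,19)*13=104 best=256 → l++
[7,19] min(4,19)*12=48 best=256 → l++
[8,19] min(10,19)*11=110 best=256 → l++
[9,19] min(3,19)*10=30 best=256 → l++
[10,19] min(8,19)*9=72 best=256 → l++
[11,19] min(14,19)*8=112 best=256 → l++

l=12, r=19, best area=256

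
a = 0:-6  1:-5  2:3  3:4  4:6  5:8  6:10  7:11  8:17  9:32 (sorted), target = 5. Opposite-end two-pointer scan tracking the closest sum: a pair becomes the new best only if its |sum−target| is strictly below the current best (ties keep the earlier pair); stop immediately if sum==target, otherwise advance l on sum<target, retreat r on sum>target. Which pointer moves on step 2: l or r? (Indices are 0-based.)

r

l=0 r=9: -6+32=26 d=21 *, r--
l=0 r=8: -6+17=11 d=6 *, r--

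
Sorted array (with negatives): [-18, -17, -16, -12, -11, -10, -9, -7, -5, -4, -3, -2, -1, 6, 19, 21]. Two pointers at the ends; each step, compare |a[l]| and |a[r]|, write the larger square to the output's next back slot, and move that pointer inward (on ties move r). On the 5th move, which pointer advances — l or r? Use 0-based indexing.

l=0 r=15: |-18|<=|21| out[15]=441, r--
l=0 r=14: |-18|<=|19| out[14]=361, r--
l=0 r=13: |-18|>|6| out[13]=324, l++
l=1 r=13: |-17|>|6| out[12]=289, l++
l=2 r=13: |-16|>|6| out[11]=256, l++

l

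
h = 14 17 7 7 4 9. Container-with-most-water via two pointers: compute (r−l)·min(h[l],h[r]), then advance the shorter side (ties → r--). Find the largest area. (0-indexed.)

[0,5] min(14,9)*5=45 best=45 * → r--
[0,4] min(14,4)*4=16 best=45 → r--
[0,3] min(14,7)*3=21 best=45 → r--
[0,2] min(14,7)*2=14 best=45 → r--
[0,1] min(14,17)*1=14 best=45 → l++

max area = 45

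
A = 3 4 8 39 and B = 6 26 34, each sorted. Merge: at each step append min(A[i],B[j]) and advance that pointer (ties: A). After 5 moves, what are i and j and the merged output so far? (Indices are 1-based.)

i=4, j=3, merged so far=[3, 4, 6, 8, 26]

i=1 j=1: A[i]=3<=B[j]=6 take 3, i++
i=2 j=1: A[i]=4<=B[j]=6 take 4, i++
i=3 j=1: A[i]=8>B[j]=6 take 6, j++
i=3 j=2: A[i]=8<=B[j]=26 take 8, i++
i=4 j=2: A[i]=39>B[j]=26 take 26, j++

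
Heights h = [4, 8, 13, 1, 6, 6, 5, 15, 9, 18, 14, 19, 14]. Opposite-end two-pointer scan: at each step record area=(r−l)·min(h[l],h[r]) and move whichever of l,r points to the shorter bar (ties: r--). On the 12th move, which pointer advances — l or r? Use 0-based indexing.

l

l=0 r=12: min(4,14)*12=48 best=48 *, l++
l=1 r=12: min(8,14)*11=88 best=88 *, l++
l=2 r=12: min(13,14)*10=130 best=130 *, l++
l=3 r=12: min(1,14)*9=9 best=130, l++
l=4 r=12: min(6,14)*8=48 best=130, l++
l=5 r=12: min(6,14)*7=42 best=130, l++
l=6 r=12: min(5,14)*6=30 best=130, l++
l=7 r=12: min(15,14)*5=70 best=130, r--
l=7 r=11: min(15,19)*4=60 best=130, l++
l=8 r=11: min(9,19)*3=27 best=130, l++
l=9 r=11: min(18,19)*2=36 best=130, l++
l=10 r=11: min(14,19)*1=14 best=130, l++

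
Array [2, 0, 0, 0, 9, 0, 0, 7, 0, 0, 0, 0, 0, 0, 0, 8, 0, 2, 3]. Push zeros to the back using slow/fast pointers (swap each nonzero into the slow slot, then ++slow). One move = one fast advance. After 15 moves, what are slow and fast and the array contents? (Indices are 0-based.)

slow=0 fast=0: a[fast]=2≠0 swap→a[0]=2, slow++,fast++
slow=1 fast=1: a[fast]=0, fast++
slow=1 fast=2: a[fast]=0, fast++
slow=1 fast=3: a[fast]=0, fast++
slow=1 fast=4: a[fast]=9≠0 swap→a[1]=9, slow++,fast++
slow=2 fast=5: a[fast]=0, fast++
slow=2 fast=6: a[fast]=0, fast++
slow=2 fast=7: a[fast]=7≠0 swap→a[2]=7, slow++,fast++
slow=3 fast=8: a[fast]=0, fast++
slow=3 fast=9: a[fast]=0, fast++
slow=3 fast=10: a[fast]=0, fast++
slow=3 fast=11: a[fast]=0, fast++
slow=3 fast=12: a[fast]=0, fast++
slow=3 fast=13: a[fast]=0, fast++
slow=3 fast=14: a[fast]=0, fast++

slow=3, fast=15, a=[2, 9, 7, 0, 0, 0, 0, 0, 0, 0, 0, 0, 0, 0, 0, 8, 0, 2, 3]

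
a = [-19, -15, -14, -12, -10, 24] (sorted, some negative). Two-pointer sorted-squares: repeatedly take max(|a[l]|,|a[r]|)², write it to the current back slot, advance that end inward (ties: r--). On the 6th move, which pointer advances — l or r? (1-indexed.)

[1,6] |-19|<=|24| out[6]=576 → r--
[1,5] |-19|>|-10| out[5]=361 → l++
[2,5] |-15|>|-10| out[4]=225 → l++
[3,5] |-14|>|-10| out[3]=196 → l++
[4,5] |-12|>|-10| out[2]=144 → l++
[5,5] |-10|<=|-10| out[1]=100 → r--

r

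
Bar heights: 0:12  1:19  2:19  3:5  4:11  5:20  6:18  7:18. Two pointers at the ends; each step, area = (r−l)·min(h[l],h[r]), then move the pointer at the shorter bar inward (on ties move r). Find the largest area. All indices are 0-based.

l=0 r=7: min(12,18)*7=84 best=84 *, l++
l=1 r=7: min(19,18)*6=108 best=108 *, r--
l=1 r=6: min(19,18)*5=90 best=108, r--
l=1 r=5: min(19,20)*4=76 best=108, l++
l=2 r=5: min(19,20)*3=57 best=108, l++
l=3 r=5: min(5,20)*2=10 best=108, l++
l=4 r=5: min(11,20)*1=11 best=108, l++

max area = 108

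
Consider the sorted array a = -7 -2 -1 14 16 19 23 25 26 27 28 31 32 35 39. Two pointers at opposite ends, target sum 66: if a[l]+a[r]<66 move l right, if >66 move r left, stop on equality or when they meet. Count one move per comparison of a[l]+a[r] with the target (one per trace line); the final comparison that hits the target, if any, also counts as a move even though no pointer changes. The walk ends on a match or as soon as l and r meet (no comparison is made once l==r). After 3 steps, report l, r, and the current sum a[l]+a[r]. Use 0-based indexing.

[0,14] -7+39=32 <66 → l++
[1,14] -2+39=37 <66 → l++
[2,14] -1+39=38 <66 → l++

l=3, r=14, sum=53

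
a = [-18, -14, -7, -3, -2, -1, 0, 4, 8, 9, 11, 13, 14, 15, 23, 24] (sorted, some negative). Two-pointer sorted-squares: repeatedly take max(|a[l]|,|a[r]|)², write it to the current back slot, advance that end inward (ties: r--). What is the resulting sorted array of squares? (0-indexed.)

l=0 r=15: |-18|<=|24| out[15]=576, r--
l=0 r=14: |-18|<=|23| out[14]=529, r--
l=0 r=13: |-18|>|15| out[13]=324, l++
l=1 r=13: |-14|<=|15| out[12]=225, r--
l=1 r=12: |-14|<=|14| out[11]=196, r--
l=1 r=11: |-14|>|13| out[10]=196, l++
l=2 r=11: |-7|<=|13| out[9]=169, r--
l=2 r=10: |-7|<=|11| out[8]=121, r--
l=2 r=9: |-7|<=|9| out[7]=81, r--
l=2 r=8: |-7|<=|8| out[6]=64, r--
l=2 r=7: |-7|>|4| out[5]=49, l++
l=3 r=7: |-3|<=|4| out[4]=16, r--
l=3 r=6: |-3|>|0| out[3]=9, l++
l=4 r=6: |-2|>|0| out[2]=4, l++
l=5 r=6: |-1|>|0| out[1]=1, l++
l=6 r=6: |0|<=|0| out[0]=0, r--

[0, 1, 4, 9, 16, 49, 64, 81, 121, 169, 196, 196, 225, 324, 529, 576]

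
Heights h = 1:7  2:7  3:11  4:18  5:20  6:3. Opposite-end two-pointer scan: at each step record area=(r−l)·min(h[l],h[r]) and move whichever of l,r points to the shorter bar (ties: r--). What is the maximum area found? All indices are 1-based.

max area = 28

[1,6] min(7,3)*5=15 best=15 * → r--
[1,5] min(7,20)*4=28 best=28 * → l++
[2,5] min(7,20)*3=21 best=28 → l++
[3,5] min(11,20)*2=22 best=28 → l++
[4,5] min(18,20)*1=18 best=28 → l++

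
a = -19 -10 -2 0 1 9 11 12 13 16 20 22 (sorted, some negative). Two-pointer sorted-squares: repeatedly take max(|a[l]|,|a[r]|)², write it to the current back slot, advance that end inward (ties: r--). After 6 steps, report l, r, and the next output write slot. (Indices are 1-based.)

[1,12] |-19|<=|22| out[12]=484 → r--
[1,11] |-19|<=|20| out[11]=400 → r--
[1,10] |-19|>|16| out[10]=361 → l++
[2,10] |-10|<=|16| out[9]=256 → r--
[2,9] |-10|<=|13| out[8]=169 → r--
[2,8] |-10|<=|12| out[7]=144 → r--

l=2, r=7, next write slot=6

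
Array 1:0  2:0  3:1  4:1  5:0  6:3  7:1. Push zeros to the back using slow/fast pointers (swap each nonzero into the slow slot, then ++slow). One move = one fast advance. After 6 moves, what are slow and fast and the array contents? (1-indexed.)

slow=1 fast=1: a[fast]=0, fast++
slow=1 fast=2: a[fast]=0, fast++
slow=1 fast=3: a[fast]=1≠0 swap→a[1]=1, slow++,fast++
slow=2 fast=4: a[fast]=1≠0 swap→a[2]=1, slow++,fast++
slow=3 fast=5: a[fast]=0, fast++
slow=3 fast=6: a[fast]=3≠0 swap→a[3]=3, slow++,fast++

slow=4, fast=7, a=[1, 1, 3, 0, 0, 0, 1]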